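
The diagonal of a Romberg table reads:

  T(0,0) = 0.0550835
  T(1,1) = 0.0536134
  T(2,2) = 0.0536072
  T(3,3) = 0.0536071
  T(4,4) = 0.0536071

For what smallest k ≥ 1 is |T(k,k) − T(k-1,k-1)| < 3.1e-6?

k = 3

|T(1,1) − T(0,0)| = 0.0014701 ≥ 3.1e-6
|T(2,2) − T(1,1)| = 0.0000062 ≥ 3.1e-6
|T(3,3) − T(2,2)| = 0.0000001 < 3.1e-6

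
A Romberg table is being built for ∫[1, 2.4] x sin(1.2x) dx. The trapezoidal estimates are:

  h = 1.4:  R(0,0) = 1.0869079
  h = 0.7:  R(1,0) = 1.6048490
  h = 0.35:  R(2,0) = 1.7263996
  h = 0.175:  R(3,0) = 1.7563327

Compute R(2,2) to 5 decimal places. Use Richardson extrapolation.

R(1,1) = 1.6048490 + (1.6048490 − 1.0869079)/3 = 1.7774960
R(2,1) = 1.7263996 + (1.7263996 − 1.6048490)/3 = 1.7669165
R(2,2) = 1.7669165 + (1.7669165 − 1.7774960)/15 = 1.7662112

1.76621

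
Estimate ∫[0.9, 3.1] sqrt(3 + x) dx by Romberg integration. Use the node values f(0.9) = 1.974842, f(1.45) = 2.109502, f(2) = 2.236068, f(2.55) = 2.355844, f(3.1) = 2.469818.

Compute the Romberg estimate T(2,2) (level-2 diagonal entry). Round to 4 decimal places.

T(0,0) (trapezoid, 1 panel, h=2.2000): 4.889126
T(1,0) (trapezoid, 2 panels, h=1.1000): 4.904238
T(2,0) (trapezoid, 4 panels, h=0.5500): 4.908059
T(1,1) = 4.904238 + (4.904238 − 4.889126)/3 = 4.909275
T(2,1) = 4.908059 + (4.908059 − 4.904238)/3 = 4.909333
T(2,2) = 4.909333 + (4.909333 − 4.909275)/15 = 4.909337

4.9093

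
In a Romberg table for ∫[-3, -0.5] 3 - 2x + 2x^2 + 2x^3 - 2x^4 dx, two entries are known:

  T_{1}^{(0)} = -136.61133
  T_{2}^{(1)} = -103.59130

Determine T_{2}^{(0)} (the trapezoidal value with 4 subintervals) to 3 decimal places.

-111.846

From T_{2}^{(1)} = (4·T_{2}^{(0)} − T_{1}^{(0)})/3, solve for T_{2}^{(0)}:
4·T_{2}^{(0)} = 3·(-103.59130) + (-136.61133) = -447.38523
T_{2}^{(0)} = -111.84631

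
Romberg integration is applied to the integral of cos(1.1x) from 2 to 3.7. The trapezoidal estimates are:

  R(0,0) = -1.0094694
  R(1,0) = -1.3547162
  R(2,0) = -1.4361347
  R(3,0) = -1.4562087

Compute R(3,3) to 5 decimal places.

-1.46288

R(1,1) = -1.3547162 + (-1.3547162 − (-1.0094694))/3 = -1.4697985
R(2,1) = (4·(-1.4361347) − (-1.3547162)) / 3 = -1.4632742
R(3,1) = -1.4562087 + (-1.4562087 − (-1.4361347))/3 = -1.4629000
R(2,2) = (16·(-1.4632742) − (-1.4697985)) / 15 = -1.4628392
R(3,2) = -1.4629000 + (-1.4629000 − (-1.4632742))/15 = -1.4628751
R(3,3) = -1.4628751 + (-1.4628751 − (-1.4628392))/63 = -1.4628757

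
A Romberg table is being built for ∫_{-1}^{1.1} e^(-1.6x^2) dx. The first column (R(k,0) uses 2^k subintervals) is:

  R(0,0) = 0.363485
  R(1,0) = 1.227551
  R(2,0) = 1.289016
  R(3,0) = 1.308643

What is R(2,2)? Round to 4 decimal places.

Richardson extrapolation on the trapezoidal column (denominator 4−1=3):
R(1,1) = (4·1.227551 − 0.363485) / 3 = 1.515573
R(2,1) = (4·1.289016 − 1.227551) / 3 = 1.309504
R(2,2) = (16·1.309504 − 1.515573) / 15 = 1.295766

1.2958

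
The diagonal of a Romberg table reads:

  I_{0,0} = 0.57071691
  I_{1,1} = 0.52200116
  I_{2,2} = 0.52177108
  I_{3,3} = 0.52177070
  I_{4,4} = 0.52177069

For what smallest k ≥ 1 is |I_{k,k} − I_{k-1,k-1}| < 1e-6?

|I_{1,1} − I_{0,0}| = 0.04871575 ≥ 1e-6
|I_{2,2} − I_{1,1}| = 0.00023008 ≥ 1e-6
|I_{3,3} − I_{2,2}| = 0.00000038 < 1e-6

k = 3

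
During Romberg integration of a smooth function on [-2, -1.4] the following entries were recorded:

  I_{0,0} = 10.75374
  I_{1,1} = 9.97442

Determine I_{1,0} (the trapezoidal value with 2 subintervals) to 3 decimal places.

10.169

From I_{1,1} = (4·I_{1,0} − I_{0,0})/3, solve for I_{1,0}:
4·I_{1,0} = 3·9.97442 + 10.75374 = 40.67700
I_{1,0} = 10.16925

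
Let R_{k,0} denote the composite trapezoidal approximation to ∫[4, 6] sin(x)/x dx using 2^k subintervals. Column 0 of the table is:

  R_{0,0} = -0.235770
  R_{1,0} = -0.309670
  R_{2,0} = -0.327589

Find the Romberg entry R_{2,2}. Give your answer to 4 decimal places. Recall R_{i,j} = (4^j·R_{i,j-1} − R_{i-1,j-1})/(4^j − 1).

-0.3335

R_{1,1} = -0.309670 + (-0.309670 − (-0.235770))/3 = -0.334303
R_{2,1} = -0.327589 + (-0.327589 − (-0.309670))/3 = -0.333562
R_{2,2} = (16·(-0.333562) − (-0.334303)) / 15 = -0.333513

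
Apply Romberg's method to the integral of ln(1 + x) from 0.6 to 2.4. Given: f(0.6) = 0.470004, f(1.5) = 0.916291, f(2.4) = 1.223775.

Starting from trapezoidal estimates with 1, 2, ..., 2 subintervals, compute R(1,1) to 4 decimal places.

1.6077

R(0,0) (trapezoid, 1 panel, h=1.8000): 1.524401
R(1,0) (trapezoid, 2 panels, h=0.9000): 1.586862
R(1,1) = 1.586862 + (1.586862 − 1.524401)/3 = 1.607682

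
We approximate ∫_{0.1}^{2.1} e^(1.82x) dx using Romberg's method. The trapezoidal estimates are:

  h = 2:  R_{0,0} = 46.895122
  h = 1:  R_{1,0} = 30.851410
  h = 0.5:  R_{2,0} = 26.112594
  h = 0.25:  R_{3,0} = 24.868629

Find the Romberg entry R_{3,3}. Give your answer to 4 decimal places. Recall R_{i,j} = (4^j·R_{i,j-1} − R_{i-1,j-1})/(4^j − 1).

R_{1,1} = (4·30.851410 − 46.895122) / 3 = 25.503506
R_{2,1} = (4·26.112594 − 30.851410) / 3 = 24.532989
R_{3,1} = 24.868629 + (24.868629 − 26.112594)/3 = 24.453974
R_{2,2} = (16·24.532989 − 25.503506) / 15 = 24.468288
R_{3,2} = 24.453974 + (24.453974 − 24.532989)/15 = 24.448706
R_{3,3} = 24.448706 + (24.448706 − 24.468288)/63 = 24.448395

24.4484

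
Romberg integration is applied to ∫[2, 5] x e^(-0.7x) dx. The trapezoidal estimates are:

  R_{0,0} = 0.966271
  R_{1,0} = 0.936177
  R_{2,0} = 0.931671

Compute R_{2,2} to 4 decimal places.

0.9304

Richardson extrapolation on the trapezoidal column (denominator 4−1=3):
R_{1,1} = (4·0.936177 − 0.966271) / 3 = 0.926146
R_{2,1} = 0.931671 + (0.931671 − 0.936177)/3 = 0.930169
R_{2,2} = 0.930169 + (0.930169 − 0.926146)/15 = 0.930437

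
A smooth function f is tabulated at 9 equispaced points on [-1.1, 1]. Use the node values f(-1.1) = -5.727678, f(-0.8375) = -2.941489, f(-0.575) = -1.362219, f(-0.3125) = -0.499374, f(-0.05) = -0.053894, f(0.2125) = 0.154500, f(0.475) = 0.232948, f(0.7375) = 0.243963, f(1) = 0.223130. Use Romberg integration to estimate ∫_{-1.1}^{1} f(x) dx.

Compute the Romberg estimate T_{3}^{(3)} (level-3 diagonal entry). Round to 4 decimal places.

-1.7522

T_{0}^{(0)} (trapezoid, 1 panel, h=2.1000): -5.779775
T_{1}^{(0)} (trapezoid, 2 panels, h=1.0500): -2.946476
T_{2}^{(0)} (trapezoid, 4 panels, h=0.5250): -2.066105
T_{3}^{(0)} (trapezoid, 8 panels, h=0.2625): -1.831683
T_{1}^{(1)} = -2.946476 + (-2.946476 − (-5.779775))/3 = -2.002043
T_{2}^{(1)} = -2.066105 + (-2.066105 − (-2.946476))/3 = -1.772648
T_{3}^{(1)} = -1.831683 + (-1.831683 − (-2.066105))/3 = -1.753542
T_{2}^{(2)} = -1.772648 + (-1.772648 − (-2.002043))/15 = -1.757355
T_{3}^{(2)} = -1.753542 + (-1.753542 − (-1.772648))/15 = -1.752268
T_{3}^{(3)} = -1.752268 + (-1.752268 − (-1.757355))/63 = -1.752187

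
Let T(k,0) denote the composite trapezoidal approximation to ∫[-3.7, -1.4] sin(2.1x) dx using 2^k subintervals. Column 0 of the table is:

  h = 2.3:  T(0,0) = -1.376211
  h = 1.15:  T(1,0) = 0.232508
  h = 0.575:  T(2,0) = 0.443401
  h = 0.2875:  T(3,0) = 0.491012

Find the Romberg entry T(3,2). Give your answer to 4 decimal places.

0.5064

Richardson extrapolation on the trapezoidal column (denominator 4−1=3):
T(2,1) = (4·0.443401 − 0.232508) / 3 = 0.513699
T(3,1) = 0.491012 + (0.491012 − 0.443401)/3 = 0.506882
T(3,2) = 0.506882 + (0.506882 − 0.513699)/15 = 0.506428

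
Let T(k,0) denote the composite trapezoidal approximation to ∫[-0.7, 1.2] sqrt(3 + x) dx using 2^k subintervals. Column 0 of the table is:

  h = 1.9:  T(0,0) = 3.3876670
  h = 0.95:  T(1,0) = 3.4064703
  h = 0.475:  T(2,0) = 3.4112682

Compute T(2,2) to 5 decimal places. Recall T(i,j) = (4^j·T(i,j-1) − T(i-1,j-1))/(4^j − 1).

T(1,1) = (4·3.4064703 − 3.3876670) / 3 = 3.4127381
T(2,1) = (4·3.4112682 − 3.4064703) / 3 = 3.4128675
T(2,2) = 3.4128675 + (3.4128675 − 3.4127381)/15 = 3.4128761
(Column j=1 coincides with Simpson's rule on the same nodes.)

3.41288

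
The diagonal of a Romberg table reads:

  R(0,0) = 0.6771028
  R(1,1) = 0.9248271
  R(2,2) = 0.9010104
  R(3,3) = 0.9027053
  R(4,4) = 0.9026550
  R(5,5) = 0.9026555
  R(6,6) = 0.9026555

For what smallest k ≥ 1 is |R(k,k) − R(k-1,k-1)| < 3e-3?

k = 3

|R(1,1) − R(0,0)| = 0.2477243 ≥ 3e-3
|R(2,2) − R(1,1)| = 0.0238167 ≥ 3e-3
|R(3,3) − R(2,2)| = 0.0016949 < 3e-3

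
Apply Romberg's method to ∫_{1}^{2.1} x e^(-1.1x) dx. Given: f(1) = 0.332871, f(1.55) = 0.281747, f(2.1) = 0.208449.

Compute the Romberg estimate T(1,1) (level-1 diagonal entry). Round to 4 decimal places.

T(0,0) (trapezoid, 1 panel, h=1.1000): 0.297726
T(1,0) (trapezoid, 2 panels, h=0.5500): 0.303824
T(1,1) = 0.303824 + (0.303824 − 0.297726)/3 = 0.305857

0.3059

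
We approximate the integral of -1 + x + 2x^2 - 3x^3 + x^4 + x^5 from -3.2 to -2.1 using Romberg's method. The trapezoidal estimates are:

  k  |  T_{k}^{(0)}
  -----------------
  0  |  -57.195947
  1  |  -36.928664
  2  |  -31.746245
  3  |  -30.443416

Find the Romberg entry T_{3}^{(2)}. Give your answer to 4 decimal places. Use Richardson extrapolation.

T_{2}^{(1)} = -31.746245 + (-31.746245 − (-36.928664))/3 = -30.018772
T_{3}^{(1)} = (4·(-30.443416) − (-31.746245)) / 3 = -30.009140
T_{3}^{(2)} = (16·(-30.009140) − (-30.018772)) / 15 = -30.008498
(Column j=1 coincides with Simpson's rule on the same nodes.)

-30.0085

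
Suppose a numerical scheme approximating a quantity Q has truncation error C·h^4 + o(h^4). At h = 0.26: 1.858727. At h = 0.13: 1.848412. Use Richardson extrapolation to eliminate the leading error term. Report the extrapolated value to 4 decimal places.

The leading error scales as h^4; refining by a factor of 2 reduces it by 2^4 = 16.
Extrapolated value = (16·A(h/2) − A(h)) / (16 − 1)
= (16·1.848412 − 1.858727) / 15
= 27.715865 / 15 = 1.847724

1.8477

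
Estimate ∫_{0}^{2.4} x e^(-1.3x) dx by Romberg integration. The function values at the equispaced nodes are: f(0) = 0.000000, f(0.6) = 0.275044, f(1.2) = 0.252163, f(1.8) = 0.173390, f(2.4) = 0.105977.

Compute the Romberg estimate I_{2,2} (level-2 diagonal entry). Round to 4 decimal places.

I_{0,0} (trapezoid, 1 panel, h=2.4000): 0.127172
I_{1,0} (trapezoid, 2 panels, h=1.2000): 0.366182
I_{2,0} (trapezoid, 4 panels, h=0.6000): 0.452151
I_{1,1} = 0.366182 + (0.366182 − 0.127172)/3 = 0.445852
I_{2,1} = 0.452151 + (0.452151 − 0.366182)/3 = 0.480807
I_{2,2} = 0.480807 + (0.480807 − 0.445852)/15 = 0.483137

0.4831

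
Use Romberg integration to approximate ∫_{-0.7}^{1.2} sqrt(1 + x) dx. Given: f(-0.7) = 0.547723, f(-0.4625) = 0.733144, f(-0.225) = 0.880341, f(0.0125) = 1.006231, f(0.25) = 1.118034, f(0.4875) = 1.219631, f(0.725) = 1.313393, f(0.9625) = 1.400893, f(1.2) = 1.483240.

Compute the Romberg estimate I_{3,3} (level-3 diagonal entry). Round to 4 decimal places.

2.0658

I_{0,0} (trapezoid, 1 panel, h=1.9000): 1.929415
I_{1,0} (trapezoid, 2 panels, h=0.9500): 2.026840
I_{2,0} (trapezoid, 4 panels, h=0.4750): 2.055444
I_{3,0} (trapezoid, 8 panels, h=0.2375): 2.063198
I_{1,1} = 2.026840 + (2.026840 − 1.929415)/3 = 2.059315
I_{2,1} = 2.055444 + (2.055444 − 2.026840)/3 = 2.064979
I_{3,1} = 2.063198 + (2.063198 − 2.055444)/3 = 2.065783
I_{2,2} = 2.064979 + (2.064979 − 2.059315)/15 = 2.065357
I_{3,2} = 2.065783 + (2.065783 − 2.064979)/15 = 2.065837
I_{3,3} = 2.065837 + (2.065837 − 2.065357)/63 = 2.065845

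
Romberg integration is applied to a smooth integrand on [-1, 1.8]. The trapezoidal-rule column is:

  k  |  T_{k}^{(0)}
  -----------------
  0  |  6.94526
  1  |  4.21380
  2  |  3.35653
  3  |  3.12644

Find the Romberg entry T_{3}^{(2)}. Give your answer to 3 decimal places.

T_{2}^{(1)} = (4·3.35653 − 4.21380) / 3 = 3.07077
T_{3}^{(1)} = 3.12644 + (3.12644 − 3.35653)/3 = 3.04974
T_{3}^{(2)} = 3.04974 + (3.04974 − 3.07077)/15 = 3.04834

3.048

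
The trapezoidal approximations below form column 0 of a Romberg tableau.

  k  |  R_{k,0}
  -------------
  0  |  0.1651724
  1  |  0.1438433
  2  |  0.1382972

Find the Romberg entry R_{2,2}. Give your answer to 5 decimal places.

R_{1,1} = (4·0.1438433 − 0.1651724) / 3 = 0.1367336
R_{2,1} = (4·0.1382972 − 0.1438433) / 3 = 0.1364485
R_{2,2} = (16·0.1364485 − 0.1367336) / 15 = 0.1364295
(Column j=1 coincides with Simpson's rule on the same nodes.)

0.13643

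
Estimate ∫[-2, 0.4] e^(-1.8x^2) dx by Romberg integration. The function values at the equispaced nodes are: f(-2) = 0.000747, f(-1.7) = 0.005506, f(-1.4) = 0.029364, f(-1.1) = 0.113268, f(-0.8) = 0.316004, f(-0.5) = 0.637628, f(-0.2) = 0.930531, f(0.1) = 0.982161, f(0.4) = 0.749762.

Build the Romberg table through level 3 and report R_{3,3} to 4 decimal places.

R_{0,0} (trapezoid, 1 panel, h=2.4000): 0.900611
R_{1,0} (trapezoid, 2 panels, h=1.2000): 0.829510
R_{2,0} (trapezoid, 4 panels, h=0.6000): 0.990692
R_{3,0} (trapezoid, 8 panels, h=0.3000): 1.016915
R_{1,1} = 0.829510 + (0.829510 − 0.900611)/3 = 0.805810
R_{2,1} = 0.990692 + (0.990692 − 0.829510)/3 = 1.044419
R_{3,1} = 1.016915 + (1.016915 − 0.990692)/3 = 1.025656
R_{2,2} = 1.044419 + (1.044419 − 0.805810)/15 = 1.060326
R_{3,2} = 1.025656 + (1.025656 − 1.044419)/15 = 1.024405
R_{3,3} = 1.024405 + (1.024405 − 1.060326)/63 = 1.023835

1.0238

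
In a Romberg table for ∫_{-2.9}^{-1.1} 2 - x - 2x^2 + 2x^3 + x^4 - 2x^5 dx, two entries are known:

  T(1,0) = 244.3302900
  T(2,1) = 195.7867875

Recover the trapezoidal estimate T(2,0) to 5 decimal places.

From T(2,1) = (4·T(2,0) − T(1,0))/3, solve for T(2,0):
4·T(2,0) = 3·195.7867875 + 244.3302900 = 831.6906525
T(2,0) = 207.9226631

207.92266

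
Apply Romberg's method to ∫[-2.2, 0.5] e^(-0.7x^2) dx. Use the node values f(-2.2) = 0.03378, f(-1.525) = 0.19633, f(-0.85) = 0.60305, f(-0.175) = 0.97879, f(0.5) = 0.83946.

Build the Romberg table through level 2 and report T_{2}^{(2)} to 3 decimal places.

T_{0}^{(0)} (trapezoid, 1 panel, h=2.7000): 1.17887
T_{1}^{(0)} (trapezoid, 2 panels, h=1.3500): 1.40355
T_{2}^{(0)} (trapezoid, 4 panels, h=0.6750): 1.49498
T_{1}^{(1)} = 1.40355 + (1.40355 − 1.17887)/3 = 1.47844
T_{2}^{(1)} = 1.49498 + (1.49498 − 1.40355)/3 = 1.52546
T_{2}^{(2)} = 1.52546 + (1.52546 − 1.47844)/15 = 1.52859

1.529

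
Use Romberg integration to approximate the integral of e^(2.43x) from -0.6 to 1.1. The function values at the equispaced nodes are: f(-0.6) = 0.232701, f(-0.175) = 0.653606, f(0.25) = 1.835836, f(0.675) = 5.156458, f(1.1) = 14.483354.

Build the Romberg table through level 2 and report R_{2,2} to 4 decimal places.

R_{0,0} (trapezoid, 1 panel, h=1.7000): 12.508647
R_{1,0} (trapezoid, 2 panels, h=0.8500): 7.814784
R_{2,0} (trapezoid, 4 panels, h=0.4250): 6.376669
R_{1,1} = 7.814784 + (7.814784 − 12.508647)/3 = 6.250163
R_{2,1} = 6.376669 + (6.376669 − 7.814784)/3 = 5.897297
R_{2,2} = 5.897297 + (5.897297 − 6.250163)/15 = 5.873773

5.8738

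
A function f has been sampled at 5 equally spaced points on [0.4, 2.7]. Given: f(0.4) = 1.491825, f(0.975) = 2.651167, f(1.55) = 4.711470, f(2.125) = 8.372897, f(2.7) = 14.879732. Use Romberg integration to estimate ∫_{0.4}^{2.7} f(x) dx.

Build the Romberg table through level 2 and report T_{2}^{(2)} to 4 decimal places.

T_{0}^{(0)} (trapezoid, 1 panel, h=2.3000): 18.827291
T_{1}^{(0)} (trapezoid, 2 panels, h=1.1500): 14.831836
T_{2}^{(0)} (trapezoid, 4 panels, h=0.5750): 13.754755
T_{1}^{(1)} = 14.831836 + (14.831836 − 18.827291)/3 = 13.500018
T_{2}^{(1)} = 13.754755 + (13.754755 − 14.831836)/3 = 13.395728
T_{2}^{(2)} = 13.395728 + (13.395728 − 13.500018)/15 = 13.388775

13.3888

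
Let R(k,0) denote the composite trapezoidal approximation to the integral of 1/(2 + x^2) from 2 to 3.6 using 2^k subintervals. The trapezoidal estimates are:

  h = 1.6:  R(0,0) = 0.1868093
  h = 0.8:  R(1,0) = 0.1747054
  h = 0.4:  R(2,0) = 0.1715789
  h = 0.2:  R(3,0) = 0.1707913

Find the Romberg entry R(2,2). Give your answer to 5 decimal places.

R(1,1) = 0.1747054 + (0.1747054 − 0.1868093)/3 = 0.1706708
R(2,1) = 0.1715789 + (0.1715789 − 0.1747054)/3 = 0.1705367
R(2,2) = 0.1705367 + (0.1705367 − 0.1706708)/15 = 0.1705278

0.17053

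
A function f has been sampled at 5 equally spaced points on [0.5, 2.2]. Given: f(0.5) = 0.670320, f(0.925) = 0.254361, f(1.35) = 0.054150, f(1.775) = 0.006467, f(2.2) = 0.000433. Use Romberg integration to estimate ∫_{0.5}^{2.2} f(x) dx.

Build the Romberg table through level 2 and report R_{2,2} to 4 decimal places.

R_{0,0} (trapezoid, 1 panel, h=1.7000): 0.570140
R_{1,0} (trapezoid, 2 panels, h=0.8500): 0.331098
R_{2,0} (trapezoid, 4 panels, h=0.4250): 0.276401
R_{1,1} = 0.331098 + (0.331098 − 0.570140)/3 = 0.251417
R_{2,1} = 0.276401 + (0.276401 − 0.331098)/3 = 0.258169
R_{2,2} = 0.258169 + (0.258169 − 0.251417)/15 = 0.258619

0.2586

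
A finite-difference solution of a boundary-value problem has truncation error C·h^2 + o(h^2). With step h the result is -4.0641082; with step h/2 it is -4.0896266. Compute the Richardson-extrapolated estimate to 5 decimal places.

Extrapolated value = (4·A(h/2) − A(h)) / (4 − 1)
= (4·(-4.0896266) − (-4.0641082)) / 3
= -12.2943982 / 3 = -4.0981327

-4.09813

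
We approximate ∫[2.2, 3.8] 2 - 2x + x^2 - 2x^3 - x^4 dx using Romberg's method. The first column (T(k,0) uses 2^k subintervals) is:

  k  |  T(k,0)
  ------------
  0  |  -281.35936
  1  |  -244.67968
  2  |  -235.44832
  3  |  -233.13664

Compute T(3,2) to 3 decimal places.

T(2,1) = (4·(-235.44832) − (-244.67968)) / 3 = -232.37120
T(3,1) = -233.13664 + (-233.13664 − (-235.44832))/3 = -232.36608
T(3,2) = (16·(-232.36608) − (-232.37120)) / 15 = -232.36574
(Column j=1 coincides with Simpson's rule on the same nodes.)

-232.366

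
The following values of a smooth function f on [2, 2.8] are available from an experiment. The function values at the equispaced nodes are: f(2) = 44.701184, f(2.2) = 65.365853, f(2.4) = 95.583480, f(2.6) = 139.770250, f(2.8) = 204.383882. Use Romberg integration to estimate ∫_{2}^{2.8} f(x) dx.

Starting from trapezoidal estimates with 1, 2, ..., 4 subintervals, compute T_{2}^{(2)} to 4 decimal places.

T_{0}^{(0)} (trapezoid, 1 panel, h=0.8000): 99.634026
T_{1}^{(0)} (trapezoid, 2 panels, h=0.4000): 88.050405
T_{2}^{(0)} (trapezoid, 4 panels, h=0.2000): 85.052423
T_{1}^{(1)} = 88.050405 + (88.050405 − 99.634026)/3 = 84.189198
T_{2}^{(1)} = 85.052423 + (85.052423 − 88.050405)/3 = 84.053096
T_{2}^{(2)} = 84.053096 + (84.053096 − 84.189198)/15 = 84.044023

84.0440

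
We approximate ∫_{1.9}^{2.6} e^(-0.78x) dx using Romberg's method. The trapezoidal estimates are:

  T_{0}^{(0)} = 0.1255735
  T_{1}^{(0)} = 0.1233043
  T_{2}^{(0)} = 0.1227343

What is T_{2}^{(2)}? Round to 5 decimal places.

0.12254

T_{1}^{(1)} = 0.1233043 + (0.1233043 − 0.1255735)/3 = 0.1225479
T_{2}^{(1)} = (4·0.1227343 − 0.1233043) / 3 = 0.1225443
T_{2}^{(2)} = 0.1225443 + (0.1225443 − 0.1225479)/15 = 0.1225441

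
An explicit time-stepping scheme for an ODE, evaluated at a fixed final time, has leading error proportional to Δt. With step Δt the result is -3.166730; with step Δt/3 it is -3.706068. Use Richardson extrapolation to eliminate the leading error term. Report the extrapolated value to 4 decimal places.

The leading error scales as Δt; refining by a factor of 3 reduces it by 3^1 = 3.
Extrapolated value = (3·A(Δt/3) − A(Δt)) / (3 − 1)
= (3·(-3.706068) − (-3.166730)) / 2
= -7.951474 / 2 = -3.975737

-3.9757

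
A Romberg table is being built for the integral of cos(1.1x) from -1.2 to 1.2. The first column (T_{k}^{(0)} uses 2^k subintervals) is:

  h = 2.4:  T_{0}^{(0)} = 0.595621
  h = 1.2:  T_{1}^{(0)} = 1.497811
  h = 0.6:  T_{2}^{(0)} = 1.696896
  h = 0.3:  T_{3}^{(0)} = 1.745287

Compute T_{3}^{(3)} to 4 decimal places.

1.7613

Richardson extrapolation on the trapezoidal column (denominator 4−1=3):
T_{1}^{(1)} = 1.497811 + (1.497811 − 0.595621)/3 = 1.798541
T_{2}^{(1)} = 1.696896 + (1.696896 − 1.497811)/3 = 1.763258
T_{3}^{(1)} = 1.745287 + (1.745287 − 1.696896)/3 = 1.761417
T_{2}^{(2)} = 1.763258 + (1.763258 − 1.798541)/15 = 1.760906
T_{3}^{(2)} = 1.761417 + (1.761417 − 1.763258)/15 = 1.761294
T_{3}^{(3)} = 1.761294 + (1.761294 − 1.760906)/63 = 1.761300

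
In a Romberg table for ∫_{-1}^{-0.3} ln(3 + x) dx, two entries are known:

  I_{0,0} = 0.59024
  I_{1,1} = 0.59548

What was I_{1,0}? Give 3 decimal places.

From I_{1,1} = (4·I_{1,0} − I_{0,0})/3, solve for I_{1,0}:
4·I_{1,0} = 3·0.59548 + 0.59024 = 2.37668
I_{1,0} = 0.59417

0.594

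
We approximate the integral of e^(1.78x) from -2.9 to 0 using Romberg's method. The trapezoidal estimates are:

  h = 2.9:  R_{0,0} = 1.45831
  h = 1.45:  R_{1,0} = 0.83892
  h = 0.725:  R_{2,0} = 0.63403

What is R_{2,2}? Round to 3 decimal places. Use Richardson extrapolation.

0.561

Richardson extrapolation on the trapezoidal column (denominator 4−1=3):
R_{1,1} = (4·0.83892 − 1.45831) / 3 = 0.63246
R_{2,1} = (4·0.63403 − 0.83892) / 3 = 0.56573
R_{2,2} = (16·0.56573 − 0.63246) / 15 = 0.56128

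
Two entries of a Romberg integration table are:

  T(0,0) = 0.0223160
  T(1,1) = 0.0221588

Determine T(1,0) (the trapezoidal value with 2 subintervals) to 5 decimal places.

0.02220

From T(1,1) = (4·T(1,0) − T(0,0))/3, solve for T(1,0):
4·T(1,0) = 3·0.0221588 + 0.0223160 = 0.0887924
T(1,0) = 0.0221981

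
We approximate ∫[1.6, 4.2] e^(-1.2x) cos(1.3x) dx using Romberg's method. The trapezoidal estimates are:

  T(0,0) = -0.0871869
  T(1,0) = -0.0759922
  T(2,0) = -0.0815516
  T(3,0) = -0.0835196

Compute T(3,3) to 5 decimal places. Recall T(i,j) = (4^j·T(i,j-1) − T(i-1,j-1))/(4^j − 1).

-0.08423

T(1,1) = -0.0759922 + (-0.0759922 − (-0.0871869))/3 = -0.0722606
T(2,1) = (4·(-0.0815516) − (-0.0759922)) / 3 = -0.0834047
T(3,1) = (4·(-0.0835196) − (-0.0815516)) / 3 = -0.0841756
T(2,2) = (16·(-0.0834047) − (-0.0722606)) / 15 = -0.0841476
T(3,2) = (16·(-0.0841756) − (-0.0834047)) / 15 = -0.0842270
T(3,3) = -0.0842270 + (-0.0842270 − (-0.0841476))/63 = -0.0842283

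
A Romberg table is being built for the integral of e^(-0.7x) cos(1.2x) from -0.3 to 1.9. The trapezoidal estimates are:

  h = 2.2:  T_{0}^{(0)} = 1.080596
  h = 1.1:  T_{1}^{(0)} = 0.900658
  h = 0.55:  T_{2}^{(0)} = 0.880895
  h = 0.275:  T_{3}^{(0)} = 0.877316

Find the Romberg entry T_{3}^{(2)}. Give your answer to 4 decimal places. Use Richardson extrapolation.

0.8762

Richardson extrapolation on the trapezoidal column (denominator 4−1=3):
T_{2}^{(1)} = (4·0.880895 − 0.900658) / 3 = 0.874307
T_{3}^{(1)} = (4·0.877316 − 0.880895) / 3 = 0.876123
T_{3}^{(2)} = (16·0.876123 − 0.874307) / 15 = 0.876244
(Column j=1 coincides with Simpson's rule on the same nodes.)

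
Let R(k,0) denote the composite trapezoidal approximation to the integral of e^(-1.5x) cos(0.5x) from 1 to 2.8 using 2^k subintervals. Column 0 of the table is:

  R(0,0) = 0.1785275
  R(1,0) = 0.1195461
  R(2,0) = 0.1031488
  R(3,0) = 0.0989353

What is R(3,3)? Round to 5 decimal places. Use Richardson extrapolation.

0.09752

Richardson extrapolation on the trapezoidal column (denominator 4−1=3):
R(1,1) = 0.1195461 + (0.1195461 − 0.1785275)/3 = 0.0998856
R(2,1) = 0.1031488 + (0.1031488 − 0.1195461)/3 = 0.0976830
R(3,1) = (4·0.0989353 − 0.1031488) / 3 = 0.0975308
R(2,2) = (16·0.0976830 − 0.0998856) / 15 = 0.0975362
R(3,2) = (16·0.0975308 − 0.0976830) / 15 = 0.0975207
R(3,3) = 0.0975207 + (0.0975207 − 0.0975362)/63 = 0.0975205
(Column j=1 coincides with Simpson's rule on the same nodes.)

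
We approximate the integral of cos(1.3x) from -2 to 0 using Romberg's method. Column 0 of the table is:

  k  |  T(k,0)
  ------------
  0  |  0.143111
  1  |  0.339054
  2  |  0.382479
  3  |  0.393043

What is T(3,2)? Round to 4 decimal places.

0.3965

Richardson extrapolation on the trapezoidal column (denominator 4−1=3):
T(2,1) = 0.382479 + (0.382479 − 0.339054)/3 = 0.396954
T(3,1) = 0.393043 + (0.393043 − 0.382479)/3 = 0.396564
T(3,2) = 0.396564 + (0.396564 − 0.396954)/15 = 0.396538
(Column j=1 coincides with Simpson's rule on the same nodes.)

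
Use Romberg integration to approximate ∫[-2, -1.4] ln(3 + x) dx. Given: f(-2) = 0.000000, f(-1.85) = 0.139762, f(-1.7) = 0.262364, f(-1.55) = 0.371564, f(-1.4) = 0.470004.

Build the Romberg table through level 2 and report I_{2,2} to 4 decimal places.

I_{0,0} (trapezoid, 1 panel, h=0.6000): 0.141001
I_{1,0} (trapezoid, 2 panels, h=0.3000): 0.149210
I_{2,0} (trapezoid, 4 panels, h=0.1500): 0.151304
I_{1,1} = 0.149210 + (0.149210 − 0.141001)/3 = 0.151946
I_{2,1} = 0.151304 + (0.151304 − 0.149210)/3 = 0.152002
I_{2,2} = 0.152002 + (0.152002 − 0.151946)/15 = 0.152006

0.1520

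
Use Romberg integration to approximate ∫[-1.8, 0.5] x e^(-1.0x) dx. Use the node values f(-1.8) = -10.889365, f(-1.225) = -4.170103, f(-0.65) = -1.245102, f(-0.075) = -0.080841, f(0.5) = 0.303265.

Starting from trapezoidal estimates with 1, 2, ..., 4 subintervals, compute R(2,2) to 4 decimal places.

R(0,0) (trapezoid, 1 panel, h=2.3000): -12.174015
R(1,0) (trapezoid, 2 panels, h=1.1500): -7.518875
R(2,0) (trapezoid, 4 panels, h=0.5750): -6.203730
R(1,1) = -7.518875 + (-7.518875 − (-12.174015))/3 = -5.967162
R(2,1) = -6.203730 + (-6.203730 − (-7.518875))/3 = -5.765348
R(2,2) = -5.765348 + (-5.765348 − (-5.967162))/15 = -5.751894

-5.7519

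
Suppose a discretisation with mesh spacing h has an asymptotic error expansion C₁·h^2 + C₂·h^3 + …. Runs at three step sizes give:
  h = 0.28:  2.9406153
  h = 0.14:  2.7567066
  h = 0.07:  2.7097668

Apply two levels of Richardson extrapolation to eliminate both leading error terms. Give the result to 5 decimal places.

2.69394

First eliminate the h^2 term (factor 2^2 = 4):
  B₁ = (4·2.7567066 − 2.9406153)/3 = 2.6954037
  B₂ = (4·2.7097668 − 2.7567066)/3 = 2.6941202
Then eliminate the h^3 term (factor 2^3 = 8):
  (8·2.6941202 − 2.6954037)/7 = 2.6939368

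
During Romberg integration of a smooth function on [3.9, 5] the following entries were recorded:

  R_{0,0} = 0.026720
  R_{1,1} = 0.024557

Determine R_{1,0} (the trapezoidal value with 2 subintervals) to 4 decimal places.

From R_{1,1} = (4·R_{1,0} − R_{0,0})/3, solve for R_{1,0}:
4·R_{1,0} = 3·0.024557 + 0.026720 = 0.100391
R_{1,0} = 0.025098

0.0251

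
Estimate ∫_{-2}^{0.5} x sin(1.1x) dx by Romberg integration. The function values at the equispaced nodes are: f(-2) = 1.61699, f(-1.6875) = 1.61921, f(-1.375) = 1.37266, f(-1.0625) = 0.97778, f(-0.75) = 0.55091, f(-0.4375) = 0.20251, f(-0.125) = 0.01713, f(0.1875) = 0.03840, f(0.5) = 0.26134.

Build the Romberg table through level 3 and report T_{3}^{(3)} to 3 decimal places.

T_{0}^{(0)} (trapezoid, 1 panel, h=2.5000): 2.34791
T_{1}^{(0)} (trapezoid, 2 panels, h=1.2500): 1.86259
T_{2}^{(0)} (trapezoid, 4 panels, h=0.6250): 1.79992
T_{3}^{(0)} (trapezoid, 8 panels, h=0.3125): 1.78680
T_{1}^{(1)} = 1.86259 + (1.86259 − 2.34791)/3 = 1.70082
T_{2}^{(1)} = 1.79992 + (1.79992 − 1.86259)/3 = 1.77903
T_{3}^{(1)} = 1.78680 + (1.78680 − 1.79992)/3 = 1.78243
T_{2}^{(2)} = 1.77903 + (1.77903 − 1.70082)/15 = 1.78424
T_{3}^{(2)} = 1.78243 + (1.78243 − 1.77903)/15 = 1.78266
T_{3}^{(3)} = 1.78266 + (1.78266 − 1.78424)/63 = 1.78263

1.783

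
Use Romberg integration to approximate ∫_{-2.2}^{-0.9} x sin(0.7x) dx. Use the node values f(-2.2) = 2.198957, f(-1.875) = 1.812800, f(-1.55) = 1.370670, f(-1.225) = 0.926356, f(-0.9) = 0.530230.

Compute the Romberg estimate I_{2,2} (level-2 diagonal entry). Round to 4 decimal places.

I_{0,0} (trapezoid, 1 panel, h=1.3000): 1.773972
I_{1,0} (trapezoid, 2 panels, h=0.6500): 1.777921
I_{2,0} (trapezoid, 4 panels, h=0.3250): 1.779186
I_{1,1} = 1.777921 + (1.777921 − 1.773972)/3 = 1.779237
I_{2,1} = 1.779186 + (1.779186 − 1.777921)/3 = 1.779608
I_{2,2} = 1.779608 + (1.779608 − 1.779237)/15 = 1.779633

1.7796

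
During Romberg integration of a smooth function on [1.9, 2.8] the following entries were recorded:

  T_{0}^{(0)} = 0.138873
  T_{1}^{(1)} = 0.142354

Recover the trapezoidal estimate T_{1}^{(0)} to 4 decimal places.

From T_{1}^{(1)} = (4·T_{1}^{(0)} − T_{0}^{(0)})/3, solve for T_{1}^{(0)}:
4·T_{1}^{(0)} = 3·0.142354 + 0.138873 = 0.565935
T_{1}^{(0)} = 0.141484

0.1415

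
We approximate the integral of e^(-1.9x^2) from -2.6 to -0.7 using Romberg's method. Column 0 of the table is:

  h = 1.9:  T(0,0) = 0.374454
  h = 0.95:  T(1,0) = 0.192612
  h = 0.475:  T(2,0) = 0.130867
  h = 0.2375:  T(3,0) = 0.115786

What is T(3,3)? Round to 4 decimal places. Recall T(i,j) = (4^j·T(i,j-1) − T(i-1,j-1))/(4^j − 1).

0.1108

Richardson extrapolation on the trapezoidal column (denominator 4−1=3):
T(1,1) = 0.192612 + (0.192612 − 0.374454)/3 = 0.131998
T(2,1) = 0.130867 + (0.130867 − 0.192612)/3 = 0.110285
T(3,1) = (4·0.115786 − 0.130867) / 3 = 0.110759
T(2,2) = 0.110285 + (0.110285 − 0.131998)/15 = 0.108837
T(3,2) = (16·0.110759 − 0.110285) / 15 = 0.110791
T(3,3) = (64·0.110791 − 0.108837) / 63 = 0.110822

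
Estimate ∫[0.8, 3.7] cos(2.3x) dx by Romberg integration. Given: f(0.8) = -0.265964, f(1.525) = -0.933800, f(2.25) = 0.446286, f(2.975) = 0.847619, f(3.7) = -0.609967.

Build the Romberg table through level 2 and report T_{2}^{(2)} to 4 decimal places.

T_{0}^{(0)} (trapezoid, 1 panel, h=2.9000): -1.270100
T_{1}^{(0)} (trapezoid, 2 panels, h=1.4500): 0.012065
T_{2}^{(0)} (trapezoid, 4 panels, h=0.7250): -0.056449
T_{1}^{(1)} = 0.012065 + (0.012065 − (-1.270100))/3 = 0.439453
T_{2}^{(1)} = -0.056449 + (-0.056449 − 0.012065)/3 = -0.079287
T_{2}^{(2)} = -0.079287 + (-0.079287 − 0.439453)/15 = -0.113870

-0.1139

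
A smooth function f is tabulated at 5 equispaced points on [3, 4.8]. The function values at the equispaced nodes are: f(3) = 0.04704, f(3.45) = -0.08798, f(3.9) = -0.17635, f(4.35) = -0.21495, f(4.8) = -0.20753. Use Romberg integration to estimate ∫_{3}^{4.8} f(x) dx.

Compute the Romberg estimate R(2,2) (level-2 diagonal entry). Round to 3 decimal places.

-0.259

R(0,0) (trapezoid, 1 panel, h=1.8000): -0.14444
R(1,0) (trapezoid, 2 panels, h=0.9000): -0.23094
R(2,0) (trapezoid, 4 panels, h=0.4500): -0.25179
R(1,1) = -0.23094 + (-0.23094 − (-0.14444))/3 = -0.25977
R(2,1) = -0.25179 + (-0.25179 − (-0.23094))/3 = -0.25874
R(2,2) = -0.25874 + (-0.25874 − (-0.25977))/15 = -0.25867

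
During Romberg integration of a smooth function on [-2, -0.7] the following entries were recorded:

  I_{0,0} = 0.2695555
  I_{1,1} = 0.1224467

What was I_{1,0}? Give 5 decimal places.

0.15922

From I_{1,1} = (4·I_{1,0} − I_{0,0})/3, solve for I_{1,0}:
4·I_{1,0} = 3·0.1224467 + 0.2695555 = 0.6368956
I_{1,0} = 0.1592239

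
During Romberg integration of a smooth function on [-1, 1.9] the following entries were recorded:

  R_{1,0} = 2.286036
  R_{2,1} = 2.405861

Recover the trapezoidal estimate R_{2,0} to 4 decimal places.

2.3759

From R_{2,1} = (4·R_{2,0} − R_{1,0})/3, solve for R_{2,0}:
4·R_{2,0} = 3·2.405861 + 2.286036 = 9.503619
R_{2,0} = 2.375905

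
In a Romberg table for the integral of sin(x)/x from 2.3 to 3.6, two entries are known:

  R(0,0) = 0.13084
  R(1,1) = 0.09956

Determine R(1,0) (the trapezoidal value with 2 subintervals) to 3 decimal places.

0.107

From R(1,1) = (4·R(1,0) − R(0,0))/3, solve for R(1,0):
4·R(1,0) = 3·0.09956 + 0.13084 = 0.42952
R(1,0) = 0.10738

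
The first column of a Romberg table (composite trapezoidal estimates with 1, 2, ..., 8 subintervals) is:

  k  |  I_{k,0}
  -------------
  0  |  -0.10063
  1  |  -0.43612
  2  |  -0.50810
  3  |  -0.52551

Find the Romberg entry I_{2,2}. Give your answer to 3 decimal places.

-0.531

Richardson extrapolation on the trapezoidal column (denominator 4−1=3):
I_{1,1} = -0.43612 + (-0.43612 − (-0.10063))/3 = -0.54795
I_{2,1} = -0.50810 + (-0.50810 − (-0.43612))/3 = -0.53209
I_{2,2} = (16·(-0.53209) − (-0.54795)) / 15 = -0.53103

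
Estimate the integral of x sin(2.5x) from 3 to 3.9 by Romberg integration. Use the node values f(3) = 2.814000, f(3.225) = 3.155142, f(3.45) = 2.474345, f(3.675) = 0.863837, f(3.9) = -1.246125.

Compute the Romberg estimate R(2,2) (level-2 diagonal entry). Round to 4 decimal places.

R(0,0) (trapezoid, 1 panel, h=0.9000): 0.705544
R(1,0) (trapezoid, 2 panels, h=0.4500): 1.466227
R(2,0) (trapezoid, 4 panels, h=0.2250): 1.637384
R(1,1) = 1.466227 + (1.466227 − 0.705544)/3 = 1.719788
R(2,1) = 1.637384 + (1.637384 − 1.466227)/3 = 1.694436
R(2,2) = 1.694436 + (1.694436 − 1.719788)/15 = 1.692746

1.6927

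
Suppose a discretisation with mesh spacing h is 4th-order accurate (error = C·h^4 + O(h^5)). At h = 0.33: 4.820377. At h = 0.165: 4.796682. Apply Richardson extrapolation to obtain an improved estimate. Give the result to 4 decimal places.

The leading error scales as h^4; refining by a factor of 2 reduces it by 2^4 = 16.
Extrapolated value = (16·A(h/2) − A(h)) / (16 − 1)
= (16·4.796682 − 4.820377) / 15
= 71.926535 / 15 = 4.795102

4.7951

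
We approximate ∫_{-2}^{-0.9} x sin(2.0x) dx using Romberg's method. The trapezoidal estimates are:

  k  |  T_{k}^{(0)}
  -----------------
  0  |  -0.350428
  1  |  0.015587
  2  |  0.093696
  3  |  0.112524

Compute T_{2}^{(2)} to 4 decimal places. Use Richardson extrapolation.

T_{1}^{(1)} = 0.015587 + (0.015587 − (-0.350428))/3 = 0.137592
T_{2}^{(1)} = 0.093696 + (0.093696 − 0.015587)/3 = 0.119732
T_{2}^{(2)} = (16·0.119732 − 0.137592) / 15 = 0.118541

0.1185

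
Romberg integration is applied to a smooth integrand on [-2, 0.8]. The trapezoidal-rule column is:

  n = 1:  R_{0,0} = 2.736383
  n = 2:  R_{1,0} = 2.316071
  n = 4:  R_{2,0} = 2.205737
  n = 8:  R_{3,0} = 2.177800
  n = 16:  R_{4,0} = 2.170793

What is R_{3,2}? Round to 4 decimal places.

R_{2,1} = 2.205737 + (2.205737 − 2.316071)/3 = 2.168959
R_{3,1} = (4·2.177800 − 2.205737) / 3 = 2.168488
R_{3,2} = (16·2.168488 − 2.168959) / 15 = 2.168457

2.1685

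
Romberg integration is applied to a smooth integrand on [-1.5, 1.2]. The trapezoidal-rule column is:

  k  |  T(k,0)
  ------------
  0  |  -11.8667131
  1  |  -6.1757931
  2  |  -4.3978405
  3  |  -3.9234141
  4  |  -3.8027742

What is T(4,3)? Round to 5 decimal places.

-3.76238

Richardson extrapolation on the trapezoidal column (denominator 4−1=3):
T(2,1) = (4·(-4.3978405) − (-6.1757931)) / 3 = -3.8051896
T(3,1) = (4·(-3.9234141) − (-4.3978405)) / 3 = -3.7652720
T(4,1) = (4·(-3.8027742) − (-3.9234141)) / 3 = -3.7625609
T(3,2) = (16·(-3.7652720) − (-3.8051896)) / 15 = -3.7626108
T(4,2) = -3.7625609 + (-3.7625609 − (-3.7652720))/15 = -3.7623802
T(4,3) = (64·(-3.7623802) − (-3.7626108)) / 63 = -3.7623765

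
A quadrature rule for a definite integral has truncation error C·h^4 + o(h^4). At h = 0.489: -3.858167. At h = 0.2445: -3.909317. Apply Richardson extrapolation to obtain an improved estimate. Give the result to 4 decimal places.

Extrapolated value = (16·A(h/2) − A(h)) / (16 − 1)
= (16·(-3.909317) − (-3.858167)) / 15
= -58.690905 / 15 = -3.912727

-3.9127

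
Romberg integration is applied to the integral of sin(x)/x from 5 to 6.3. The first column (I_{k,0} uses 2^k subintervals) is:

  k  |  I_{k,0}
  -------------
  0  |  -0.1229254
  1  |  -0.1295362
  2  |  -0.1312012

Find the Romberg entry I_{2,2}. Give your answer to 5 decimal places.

-0.13176

Richardson extrapolation on the trapezoidal column (denominator 4−1=3):
I_{1,1} = -0.1295362 + (-0.1295362 − (-0.1229254))/3 = -0.1317398
I_{2,1} = -0.1312012 + (-0.1312012 − (-0.1295362))/3 = -0.1317562
I_{2,2} = -0.1317562 + (-0.1317562 − (-0.1317398))/15 = -0.1317573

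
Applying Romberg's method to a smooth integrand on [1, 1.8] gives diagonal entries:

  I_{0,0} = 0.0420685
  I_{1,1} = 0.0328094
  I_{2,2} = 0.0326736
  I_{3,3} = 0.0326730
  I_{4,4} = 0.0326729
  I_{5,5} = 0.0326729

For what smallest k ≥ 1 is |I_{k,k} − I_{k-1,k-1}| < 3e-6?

|I_{1,1} − I_{0,0}| = 0.0092591 ≥ 3e-6
|I_{2,2} − I_{1,1}| = 0.0001358 ≥ 3e-6
|I_{3,3} − I_{2,2}| = 0.0000006 < 3e-6

k = 3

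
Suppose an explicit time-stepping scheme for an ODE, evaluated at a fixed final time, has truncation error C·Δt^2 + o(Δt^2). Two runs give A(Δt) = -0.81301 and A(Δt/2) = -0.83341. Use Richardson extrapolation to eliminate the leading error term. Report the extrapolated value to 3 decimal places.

Extrapolated value = (4·A(Δt/2) − A(Δt)) / (4 − 1)
= (4·(-0.83341) − (-0.81301)) / 3
= -2.52063 / 3 = -0.84021

-0.840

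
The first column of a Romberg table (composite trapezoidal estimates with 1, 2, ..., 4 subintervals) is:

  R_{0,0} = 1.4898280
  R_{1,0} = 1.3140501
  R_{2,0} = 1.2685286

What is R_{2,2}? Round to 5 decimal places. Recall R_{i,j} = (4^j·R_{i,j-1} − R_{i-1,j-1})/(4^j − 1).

Richardson extrapolation on the trapezoidal column (denominator 4−1=3):
R_{1,1} = (4·1.3140501 − 1.4898280) / 3 = 1.2554575
R_{2,1} = (4·1.2685286 − 1.3140501) / 3 = 1.2533548
R_{2,2} = 1.2533548 + (1.2533548 − 1.2554575)/15 = 1.2532146

1.25321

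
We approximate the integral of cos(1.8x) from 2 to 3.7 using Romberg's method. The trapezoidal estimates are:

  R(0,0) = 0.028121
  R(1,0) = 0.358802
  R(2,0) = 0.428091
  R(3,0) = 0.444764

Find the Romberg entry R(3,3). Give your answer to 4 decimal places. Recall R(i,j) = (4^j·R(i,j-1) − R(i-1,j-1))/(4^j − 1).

0.4503

Richardson extrapolation on the trapezoidal column (denominator 4−1=3):
R(1,1) = 0.358802 + (0.358802 − 0.028121)/3 = 0.469029
R(2,1) = (4·0.428091 − 0.358802) / 3 = 0.451187
R(3,1) = 0.444764 + (0.444764 − 0.428091)/3 = 0.450322
R(2,2) = (16·0.451187 − 0.469029) / 15 = 0.449998
R(3,2) = (16·0.450322 − 0.451187) / 15 = 0.450264
R(3,3) = 0.450264 + (0.450264 − 0.449998)/63 = 0.450268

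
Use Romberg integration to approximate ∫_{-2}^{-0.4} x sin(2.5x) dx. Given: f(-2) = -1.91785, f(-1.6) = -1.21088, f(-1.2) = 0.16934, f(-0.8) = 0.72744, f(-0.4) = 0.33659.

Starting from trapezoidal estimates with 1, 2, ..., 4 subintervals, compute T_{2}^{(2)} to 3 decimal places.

-0.436

T_{0}^{(0)} (trapezoid, 1 panel, h=1.6000): -1.26501
T_{1}^{(0)} (trapezoid, 2 panels, h=0.8000): -0.49703
T_{2}^{(0)} (trapezoid, 4 panels, h=0.4000): -0.44189
T_{1}^{(1)} = -0.49703 + (-0.49703 − (-1.26501))/3 = -0.24104
T_{2}^{(1)} = -0.44189 + (-0.44189 − (-0.49703))/3 = -0.42351
T_{2}^{(2)} = -0.42351 + (-0.42351 − (-0.24104))/15 = -0.43567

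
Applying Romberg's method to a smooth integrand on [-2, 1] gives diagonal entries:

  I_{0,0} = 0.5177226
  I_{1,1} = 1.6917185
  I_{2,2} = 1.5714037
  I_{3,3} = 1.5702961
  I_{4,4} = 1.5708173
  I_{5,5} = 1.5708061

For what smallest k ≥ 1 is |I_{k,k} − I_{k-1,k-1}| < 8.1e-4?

k = 4

|I_{1,1} − I_{0,0}| = 1.1739959 ≥ 8.1e-4
|I_{2,2} − I_{1,1}| = 0.1203148 ≥ 8.1e-4
|I_{3,3} − I_{2,2}| = 0.0011076 ≥ 8.1e-4
|I_{4,4} − I_{3,3}| = 0.0005212 < 8.1e-4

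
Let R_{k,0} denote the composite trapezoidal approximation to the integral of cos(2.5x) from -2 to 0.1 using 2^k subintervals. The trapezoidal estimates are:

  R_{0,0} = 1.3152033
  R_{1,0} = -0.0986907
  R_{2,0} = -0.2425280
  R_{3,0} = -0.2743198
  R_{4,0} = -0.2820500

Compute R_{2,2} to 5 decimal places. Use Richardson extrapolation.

Richardson extrapolation on the trapezoidal column (denominator 4−1=3):
R_{1,1} = (4·(-0.0986907) − 1.3152033) / 3 = -0.5699887
R_{2,1} = -0.2425280 + (-0.2425280 − (-0.0986907))/3 = -0.2904738
R_{2,2} = -0.2904738 + (-0.2904738 − (-0.5699887))/15 = -0.2718395

-0.27184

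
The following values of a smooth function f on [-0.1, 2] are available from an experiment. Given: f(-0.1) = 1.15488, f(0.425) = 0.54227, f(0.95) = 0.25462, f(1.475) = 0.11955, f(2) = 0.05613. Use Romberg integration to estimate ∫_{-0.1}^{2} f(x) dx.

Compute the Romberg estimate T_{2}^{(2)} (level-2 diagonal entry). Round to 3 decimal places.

0.763

T_{0}^{(0)} (trapezoid, 1 panel, h=2.1000): 1.27156
T_{1}^{(0)} (trapezoid, 2 panels, h=1.0500): 0.90313
T_{2}^{(0)} (trapezoid, 4 panels, h=0.5250): 0.79902
T_{1}^{(1)} = 0.90313 + (0.90313 − 1.27156)/3 = 0.78032
T_{2}^{(1)} = 0.79902 + (0.79902 − 0.90313)/3 = 0.76432
T_{2}^{(2)} = 0.76432 + (0.76432 − 0.78032)/15 = 0.76325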